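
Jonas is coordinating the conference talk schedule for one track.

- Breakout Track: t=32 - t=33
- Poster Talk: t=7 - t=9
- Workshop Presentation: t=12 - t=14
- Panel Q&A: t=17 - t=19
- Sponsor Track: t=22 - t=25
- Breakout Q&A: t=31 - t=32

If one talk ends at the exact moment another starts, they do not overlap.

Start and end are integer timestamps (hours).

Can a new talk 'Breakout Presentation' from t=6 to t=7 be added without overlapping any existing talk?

Poster Talk: starts t=7 at or after Breakout Presentation ends t=7 → clear.
Workshop Presentation: starts t=12 at or after Breakout Presentation ends t=7 → clear.
Panel Q&A: starts t=17 at or after Breakout Presentation ends t=7 → clear.
Sponsor Track: starts t=22 at or after Breakout Presentation ends t=7 → clear.
Breakout Q&A: starts t=31 at or after Breakout Presentation ends t=7 → clear.
Breakout Track: starts t=32 at or after Breakout Presentation ends t=7 → clear.

Yes — the slot is free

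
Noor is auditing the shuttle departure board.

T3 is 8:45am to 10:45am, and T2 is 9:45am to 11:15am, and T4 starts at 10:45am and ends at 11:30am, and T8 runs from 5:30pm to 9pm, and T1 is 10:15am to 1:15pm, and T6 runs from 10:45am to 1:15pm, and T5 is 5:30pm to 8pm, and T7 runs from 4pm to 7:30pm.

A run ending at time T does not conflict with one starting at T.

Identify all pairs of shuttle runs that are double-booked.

T1 & T2, T1 & T3, T1 & T4, T1 & T6, T2 & T3, T2 & T4, T2 & T6, T4 & T6, T5 & T7, T5 & T8, T7 & T8

Two intervals overlap when each starts before the other ends.
Sorted by start: T3, T2, T1, T4, T6, T7, T5, T8.
T2 starts before T3 ends → T3 and T2 overlap.
T1 starts before T3 ends → T3 and T1 overlap.
T4 starts exactly when T3 ends (back-to-back, no overlap), so T3 has no further overlaps.
T1 starts before T2 ends → T2 and T1 overlap.
T4 starts before T2 ends → T2 and T4 overlap.
T6 starts before T2 ends → T2 and T6 overlap.
T7 starts after T2 ends, so T2 has no further overlaps.
T4 starts before T1 ends → T1 and T4 overlap.
T6 starts before T1 ends → T1 and T6 overlap.
T7 starts after T1 ends, so T1 has no further overlaps.
T6 starts before T4 ends → T4 and T6 overlap.
T7 starts after T4 ends, so T4 has no further overlaps.
T7 starts after T6 ends, so T6 has no further overlaps.
T5 starts before T7 ends → T7 and T5 overlap.
T8 starts before T7 ends → T7 and T8 overlap.
T8 starts before T5 ends → T5 and T8 overlap.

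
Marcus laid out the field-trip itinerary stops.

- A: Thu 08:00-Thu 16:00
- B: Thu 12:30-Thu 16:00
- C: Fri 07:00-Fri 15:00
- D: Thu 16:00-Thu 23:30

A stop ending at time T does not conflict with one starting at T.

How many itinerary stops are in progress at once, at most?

Sweep the timeline, counting +1 at each start and −1 at each end (ends before starts at a tie):
Thu 08:00 start A → 1
Thu 12:30 start B → 2
Thu 16:00 end A → 1
Thu 16:00 end B → 0
Thu 16:00 start D → 1
Thu 23:30 end D → 0
Fri 07:00 start C → 1
Fri 15:00 end C → 0
Peak is 2, at Thu 12:30 (A, B).

2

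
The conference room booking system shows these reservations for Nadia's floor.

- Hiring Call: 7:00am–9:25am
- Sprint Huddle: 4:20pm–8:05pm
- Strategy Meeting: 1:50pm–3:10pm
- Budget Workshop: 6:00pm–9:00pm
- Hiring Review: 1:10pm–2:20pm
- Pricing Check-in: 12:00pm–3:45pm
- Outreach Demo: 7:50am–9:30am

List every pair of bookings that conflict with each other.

Sorted by start: Hiring Call, Outreach Demo, Pricing Check-in, Hiring Review, Strategy Meeting, Sprint Huddle, Budget Workshop.
Outreach Demo starts before Hiring Call ends → Hiring Call and Outreach Demo overlap.
Pricing Check-in starts after Hiring Call ends — done with Hiring Call.
Pricing Check-in starts after Outreach Demo ends — done with Outreach Demo.
Hiring Review starts before Pricing Check-in ends → Pricing Check-in and Hiring Review overlap.
Strategy Meeting starts before Pricing Check-in ends → Pricing Check-in and Strategy Meeting overlap.
Sprint Huddle starts after Pricing Check-in ends — done with Pricing Check-in.
Strategy Meeting starts before Hiring Review ends → Hiring Review and Strategy Meeting overlap.
Sprint Huddle starts after Hiring Review ends — done with Hiring Review.
Sprint Huddle starts after Strategy Meeting ends — done with Strategy Meeting.
Budget Workshop starts before Sprint Huddle ends → Sprint Huddle and Budget Workshop overlap.

Budget Workshop & Sprint Huddle, Hiring Call & Outreach Demo, Hiring Review & Pricing Check-in, Hiring Review & Strategy Meeting, Pricing Check-in & Strategy Meeting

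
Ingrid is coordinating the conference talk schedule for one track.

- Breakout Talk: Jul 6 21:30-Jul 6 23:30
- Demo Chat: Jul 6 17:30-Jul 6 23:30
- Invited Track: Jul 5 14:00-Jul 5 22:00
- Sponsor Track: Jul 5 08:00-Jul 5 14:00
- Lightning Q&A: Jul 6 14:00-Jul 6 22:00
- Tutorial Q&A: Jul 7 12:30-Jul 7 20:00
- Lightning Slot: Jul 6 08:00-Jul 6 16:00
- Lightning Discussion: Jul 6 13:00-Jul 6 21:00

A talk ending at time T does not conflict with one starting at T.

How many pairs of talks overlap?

Sorted by start: Sponsor Track, Invited Track, Lightning Slot, Lightning Discussion, Lightning Q&A, Demo Chat, Breakout Talk, Tutorial Q&A.
Invited Track starts exactly when Sponsor Track ends (back-to-back, no overlap); Sponsor Track is clear from here.
Lightning Slot starts after Invited Track ends; Invited Track is clear from here.
Lightning Discussion starts before Lightning Slot ends → Lightning Slot and Lightning Discussion overlap.
Lightning Q&A starts before Lightning Slot ends → Lightning Slot and Lightning Q&A overlap.
Demo Chat starts after Lightning Slot ends; Lightning Slot is clear from here.
Lightning Q&A starts before Lightning Discussion ends → Lightning Discussion and Lightning Q&A overlap.
Demo Chat starts before Lightning Discussion ends → Lightning Discussion and Demo Chat overlap.
Breakout Talk starts after Lightning Discussion ends; Lightning Discussion is clear from here.
Demo Chat starts before Lightning Q&A ends → Lightning Q&A and Demo Chat overlap.
Breakout Talk starts before Lightning Q&A ends → Lightning Q&A and Breakout Talk overlap.
Tutorial Q&A starts after Lightning Q&A ends.
Breakout Talk starts before Demo Chat ends → Demo Chat and Breakout Talk overlap.
Tutorial Q&A starts after Demo Chat ends.
Tutorial Q&A starts after Breakout Talk ends.
Overlapping pairs: Breakout Talk & Demo Chat, Breakout Talk & Lightning Q&A, Demo Chat & Lightning Discussion, Demo Chat & Lightning Q&A, Lightning Discussion & Lightning Q&A, Lightning Discussion & Lightning Slot, Lightning Q&A & Lightning Slot — 7 in total.

7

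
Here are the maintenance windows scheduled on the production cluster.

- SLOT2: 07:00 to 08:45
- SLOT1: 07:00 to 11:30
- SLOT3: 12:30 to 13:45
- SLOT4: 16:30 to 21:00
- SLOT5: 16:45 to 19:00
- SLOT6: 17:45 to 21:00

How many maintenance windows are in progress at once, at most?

3

Sort all start/end points and keep a running count:
07:00 start SLOT1 → 1
07:00 start SLOT2 → 2
08:45 end SLOT2 → 1
11:30 end SLOT1 → 0
12:30 start SLOT3 → 1
13:45 end SLOT3 → 0
16:30 start SLOT4 → 1
16:45 start SLOT5 → 2
17:45 start SLOT6 → 3
19:00 end SLOT5 → 2
21:00 end SLOT4 → 1
21:00 end SLOT6 → 0
Peak is 3, at 17:45 (SLOT4, SLOT5, SLOT6).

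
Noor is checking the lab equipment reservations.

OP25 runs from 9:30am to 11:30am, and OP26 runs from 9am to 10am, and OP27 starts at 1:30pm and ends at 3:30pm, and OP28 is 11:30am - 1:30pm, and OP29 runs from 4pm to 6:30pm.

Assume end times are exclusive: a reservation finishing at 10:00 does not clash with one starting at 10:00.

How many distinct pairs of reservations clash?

Check each pair: they overlap iff neither finishes before the other starts.
Sorted by start: OP26, OP25, OP28, OP27, OP29.
OP25 starts before OP26 ends → OP26 and OP25 overlap.
OP28 starts after OP26 ends; OP26 is clear from here.
OP28 starts exactly when OP25 ends (back-to-back, no overlap); OP25 is clear from here.
OP27 starts exactly when OP28 ends (back-to-back, no overlap); OP28 is clear from here.
OP29 starts after OP27 ends.
Overlapping pairs: OP25 & OP26 — 1 in total.

1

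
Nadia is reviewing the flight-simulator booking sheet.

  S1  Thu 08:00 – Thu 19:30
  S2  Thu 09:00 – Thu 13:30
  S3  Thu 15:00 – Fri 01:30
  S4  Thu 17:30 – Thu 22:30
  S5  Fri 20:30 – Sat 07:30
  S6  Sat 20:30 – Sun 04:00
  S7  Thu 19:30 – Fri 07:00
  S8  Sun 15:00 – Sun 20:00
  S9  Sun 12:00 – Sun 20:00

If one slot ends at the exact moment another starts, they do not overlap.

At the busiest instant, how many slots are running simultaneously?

3

Sort all start/end points and keep a running count:
Thu 08:00 start S1 → 1
Thu 09:00 start S2 → 2
Thu 13:30 end S2 → 1
Thu 15:00 start S3 → 2
Thu 17:30 start S4 → 3
Thu 19:30 end S1 → 2
Thu 19:30 start S7 → 3
Thu 22:30 end S4 → 2
Fri 01:30 end S3 → 1
Fri 07:00 end S7 → 0
Fri 20:30 start S5 → 1
Sat 07:30 end S5 → 0
Sat 20:30 start S6 → 1
Sun 04:00 end S6 → 0
Sun 12:00 start S9 → 1
Sun 15:00 start S8 → 2
Sun 20:00 end S8 → 1
Sun 20:00 end S9 → 0
Peak is 3, at Thu 17:30 (S1, S3, S4).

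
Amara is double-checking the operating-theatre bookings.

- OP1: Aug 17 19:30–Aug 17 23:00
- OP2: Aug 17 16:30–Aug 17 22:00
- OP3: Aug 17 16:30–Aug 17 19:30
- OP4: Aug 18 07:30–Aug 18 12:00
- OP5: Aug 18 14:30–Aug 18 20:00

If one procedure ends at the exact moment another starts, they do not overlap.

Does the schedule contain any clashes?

Yes

Check each pair: they overlap iff neither finishes before the other starts.
Sorted by start: OP2, OP3, OP1, OP4, OP5.
OP3 starts before OP2 ends → OP2 and OP3 overlap.
That's a conflict, so the schedule is not conflict-free.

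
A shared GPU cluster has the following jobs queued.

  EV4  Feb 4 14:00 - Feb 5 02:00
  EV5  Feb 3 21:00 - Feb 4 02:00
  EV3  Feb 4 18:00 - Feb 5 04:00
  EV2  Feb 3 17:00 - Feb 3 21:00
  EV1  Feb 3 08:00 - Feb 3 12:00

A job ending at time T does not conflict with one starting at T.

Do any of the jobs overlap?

Sorted by start: EV1, EV2, EV5, EV4, EV3.
EV2 starts after EV1 ends, so nothing later overlaps EV1 either.
EV5 starts exactly when EV2 ends (back-to-back, no overlap), so nothing later overlaps EV2 either.
EV4 starts after EV5 ends, so nothing later overlaps EV5 either.
EV3 starts before EV4 ends → EV4 and EV3 overlap.
That's a conflict, so the schedule is not conflict-free.

Yes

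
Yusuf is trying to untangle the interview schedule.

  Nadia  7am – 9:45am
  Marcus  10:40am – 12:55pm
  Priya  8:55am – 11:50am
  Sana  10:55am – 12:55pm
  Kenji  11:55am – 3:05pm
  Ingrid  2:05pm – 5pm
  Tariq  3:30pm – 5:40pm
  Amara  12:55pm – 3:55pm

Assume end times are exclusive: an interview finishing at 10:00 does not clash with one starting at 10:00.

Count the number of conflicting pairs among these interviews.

11

Sorted by start: Nadia, Priya, Marcus, Sana, Kenji, Amara, Ingrid, Tariq.
Priya starts before Nadia ends → Nadia and Priya overlap.
Marcus starts after Nadia ends; Nadia is clear from here.
Marcus starts before Priya ends → Priya and Marcus overlap.
Sana starts before Priya ends → Priya and Sana overlap.
Kenji starts after Priya ends; Priya is clear from here.
Sana starts before Marcus ends → Marcus and Sana overlap.
Kenji starts before Marcus ends → Marcus and Kenji overlap.
Amara starts exactly when Marcus ends (back-to-back, no overlap); Marcus is clear from here.
Kenji starts before Sana ends → Sana and Kenji overlap.
Amara starts exactly when Sana ends (back-to-back, no overlap); Sana is clear from here.
Amara starts before Kenji ends → Kenji and Amara overlap.
Ingrid starts before Kenji ends → Kenji and Ingrid overlap.
Tariq starts after Kenji ends.
Ingrid starts before Amara ends → Amara and Ingrid overlap.
Tariq starts before Amara ends → Amara and Tariq overlap.
Tariq starts before Ingrid ends → Ingrid and Tariq overlap.
Overlapping pairs: Amara & Ingrid, Amara & Kenji, Amara & Tariq, Ingrid & Kenji, Ingrid & Tariq, Kenji & Marcus, Kenji & Sana, Marcus & Priya, Marcus & Sana, Nadia & Priya, Priya & Sana — 11 in total.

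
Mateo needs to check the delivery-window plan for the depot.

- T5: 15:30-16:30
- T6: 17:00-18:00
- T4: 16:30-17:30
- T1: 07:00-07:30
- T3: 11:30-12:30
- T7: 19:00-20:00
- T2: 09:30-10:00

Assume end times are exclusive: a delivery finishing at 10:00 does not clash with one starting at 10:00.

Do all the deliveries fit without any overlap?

No

Check each pair: they overlap iff neither finishes before the other starts.
Sorted by start: T1, T2, T3, T5, T4, T6, T7.
T2 starts after T1 ends — done with T1.
T3 starts after T2 ends — done with T2.
T5 starts after T3 ends — done with T3.
T4 starts exactly when T5 ends (back-to-back, no overlap) — done with T5.
T6 starts before T4 ends → T4 and T6 overlap.
That's a conflict, so the schedule is not conflict-free.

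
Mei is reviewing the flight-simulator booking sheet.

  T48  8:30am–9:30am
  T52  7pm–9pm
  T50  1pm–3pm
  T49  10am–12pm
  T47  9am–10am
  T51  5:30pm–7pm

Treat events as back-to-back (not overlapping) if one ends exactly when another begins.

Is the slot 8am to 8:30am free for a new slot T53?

Yes — the slot is free

T48: starts 8:30am at or after T53 ends 8:30am → clear.
T47: starts 9am at or after T53 ends 8:30am → clear.
T49: starts 10am at or after T53 ends 8:30am → clear.
T50: starts 1pm at or after T53 ends 8:30am → clear.
T51: starts 5:30pm at or after T53 ends 8:30am → clear.
T52: starts 7pm at or after T53 ends 8:30am → clear.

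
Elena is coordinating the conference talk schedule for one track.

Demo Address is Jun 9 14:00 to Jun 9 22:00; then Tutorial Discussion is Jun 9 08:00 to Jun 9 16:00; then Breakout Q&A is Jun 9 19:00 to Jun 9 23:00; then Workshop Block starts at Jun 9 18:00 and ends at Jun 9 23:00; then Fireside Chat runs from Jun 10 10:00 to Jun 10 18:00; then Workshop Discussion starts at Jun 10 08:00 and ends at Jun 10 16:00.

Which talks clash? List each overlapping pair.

Breakout Q&A & Demo Address, Breakout Q&A & Workshop Block, Demo Address & Tutorial Discussion, Demo Address & Workshop Block, Fireside Chat & Workshop Discussion

Check each pair: they overlap iff neither finishes before the other starts.
Sorted by start: Tutorial Discussion, Demo Address, Workshop Block, Breakout Q&A, Workshop Discussion, Fireside Chat.
Demo Address starts before Tutorial Discussion ends → Tutorial Discussion and Demo Address overlap.
Workshop Block starts after Tutorial Discussion ends, so nothing later overlaps Tutorial Discussion either.
Workshop Block starts before Demo Address ends → Demo Address and Workshop Block overlap.
Breakout Q&A starts before Demo Address ends → Demo Address and Breakout Q&A overlap.
Workshop Discussion starts after Demo Address ends, so nothing later overlaps Demo Address either.
Breakout Q&A starts before Workshop Block ends → Workshop Block and Breakout Q&A overlap.
Workshop Discussion starts after Workshop Block ends, so nothing later overlaps Workshop Block either.
Workshop Discussion starts after Breakout Q&A ends, so nothing later overlaps Breakout Q&A either.
Fireside Chat starts before Workshop Discussion ends → Workshop Discussion and Fireside Chat overlap.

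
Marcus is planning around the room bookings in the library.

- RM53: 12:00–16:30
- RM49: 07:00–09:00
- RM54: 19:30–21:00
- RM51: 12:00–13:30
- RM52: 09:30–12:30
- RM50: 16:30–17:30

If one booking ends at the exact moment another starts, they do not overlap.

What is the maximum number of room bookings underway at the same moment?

3

Sort all start/end points and keep a running count:
07:00 start RM49 → 1
09:00 end RM49 → 0
09:30 start RM52 → 1
12:00 start RM51 → 2
12:00 start RM53 → 3
12:30 end RM52 → 2
13:30 end RM51 → 1
16:30 end RM53 → 0
16:30 start RM50 → 1
17:30 end RM50 → 0
19:30 start RM54 → 1
21:00 end RM54 → 0
Peak is 3, at 12:00 (RM51, RM52, RM53).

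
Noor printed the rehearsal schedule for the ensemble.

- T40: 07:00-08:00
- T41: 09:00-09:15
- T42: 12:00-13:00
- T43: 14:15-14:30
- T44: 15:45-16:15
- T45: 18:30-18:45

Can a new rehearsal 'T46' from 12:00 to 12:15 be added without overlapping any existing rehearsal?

No — it overlaps T42

T40: ends 08:00 at or before T46 starts 12:00 → clear.
T41: ends 09:15 at or before T46 starts 12:00 → clear.
T42: starts 12:00 before T46 ends 12:15, and ends 13:00 after T46 starts 12:00 → overlap.
T43: starts 14:15 at or after T46 ends 12:15 → clear.
T44: starts 15:45 at or after T46 ends 12:15 → clear.
T45: starts 18:30 at or after T46 ends 12:15 → clear.
T46 overlaps T42.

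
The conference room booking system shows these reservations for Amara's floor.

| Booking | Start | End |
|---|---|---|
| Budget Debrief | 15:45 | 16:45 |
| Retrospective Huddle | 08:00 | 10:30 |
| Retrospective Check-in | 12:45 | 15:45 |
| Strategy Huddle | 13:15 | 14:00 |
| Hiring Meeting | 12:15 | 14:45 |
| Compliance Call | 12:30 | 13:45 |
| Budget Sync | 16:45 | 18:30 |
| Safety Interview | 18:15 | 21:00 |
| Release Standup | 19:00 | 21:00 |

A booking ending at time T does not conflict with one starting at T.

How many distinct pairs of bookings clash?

Two intervals overlap when each starts before the other ends.
Sorted by start: Retrospective Huddle, Hiring Meeting, Compliance Call, Retrospective Check-in, Strategy Huddle, Budget Debrief, Budget Sync, Safety Interview, Release Standup.
Hiring Meeting starts after Retrospective Huddle ends, so Retrospective Huddle has no further overlaps.
Compliance Call starts before Hiring Meeting ends → Hiring Meeting and Compliance Call overlap.
Retrospective Check-in starts before Hiring Meeting ends → Hiring Meeting and Retrospective Check-in overlap.
Strategy Huddle starts before Hiring Meeting ends → Hiring Meeting and Strategy Huddle overlap.
Budget Debrief starts after Hiring Meeting ends, so Hiring Meeting has no further overlaps.
Retrospective Check-in starts before Compliance Call ends → Compliance Call and Retrospective Check-in overlap.
Strategy Huddle starts before Compliance Call ends → Compliance Call and Strategy Huddle overlap.
Budget Debrief starts after Compliance Call ends, so Compliance Call has no further overlaps.
Strategy Huddle starts before Retrospective Check-in ends → Retrospective Check-in and Strategy Huddle overlap.
Budget Debrief starts exactly when Retrospective Check-in ends (back-to-back, no overlap), so Retrospective Check-in has no further overlaps.
Budget Debrief starts after Strategy Huddle ends, so Strategy Huddle has no further overlaps.
Budget Sync starts exactly when Budget Debrief ends (back-to-back, no overlap), so Budget Debrief has no further overlaps.
Safety Interview starts before Budget Sync ends → Budget Sync and Safety Interview overlap.
Release Standup starts after Budget Sync ends.
Release Standup starts before Safety Interview ends → Safety Interview and Release Standup overlap.
Overlapping pairs: Budget Sync & Safety Interview, Compliance Call & Hiring Meeting, Compliance Call & Retrospective Check-in, Compliance Call & Strategy Huddle, Hiring Meeting & Retrospective Check-in, Hiring Meeting & Strategy Huddle, Release Standup & Safety Interview, Retrospective Check-in & Strategy Huddle — 8 in total.

8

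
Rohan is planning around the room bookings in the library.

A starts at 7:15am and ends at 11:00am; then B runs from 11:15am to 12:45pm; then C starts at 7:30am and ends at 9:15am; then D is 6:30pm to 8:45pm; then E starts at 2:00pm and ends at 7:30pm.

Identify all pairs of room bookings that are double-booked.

Two intervals overlap when each starts before the other ends.
Sorted by start: A, C, B, E, D.
C starts before A ends → A and C overlap.
B starts after A ends — done with A.
B starts after C ends — done with C.
E starts after B ends — done with B.
D starts before E ends → E and D overlap.

A & C, D & E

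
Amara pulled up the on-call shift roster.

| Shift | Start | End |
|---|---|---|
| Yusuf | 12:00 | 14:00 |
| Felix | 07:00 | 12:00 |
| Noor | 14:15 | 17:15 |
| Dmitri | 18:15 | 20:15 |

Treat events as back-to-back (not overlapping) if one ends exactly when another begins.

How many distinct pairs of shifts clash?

0

Sorted by start: Felix, Yusuf, Noor, Dmitri.
Yusuf starts exactly when Felix ends (back-to-back, no overlap) — done with Felix.
Noor starts after Yusuf ends — done with Yusuf.
Dmitri starts after Noor ends.
No pair overlaps.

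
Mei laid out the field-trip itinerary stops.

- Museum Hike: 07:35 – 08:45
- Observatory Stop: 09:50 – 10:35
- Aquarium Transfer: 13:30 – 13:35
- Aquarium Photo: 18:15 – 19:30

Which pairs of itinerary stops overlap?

no overlapping pairs

Sorted by start: Museum Hike, Observatory Stop, Aquarium Transfer, Aquarium Photo.
Observatory Stop starts after Museum Hike ends; Museum Hike is clear from here.
Aquarium Transfer starts after Observatory Stop ends; Observatory Stop is clear from here.
Aquarium Photo starts after Aquarium Transfer ends.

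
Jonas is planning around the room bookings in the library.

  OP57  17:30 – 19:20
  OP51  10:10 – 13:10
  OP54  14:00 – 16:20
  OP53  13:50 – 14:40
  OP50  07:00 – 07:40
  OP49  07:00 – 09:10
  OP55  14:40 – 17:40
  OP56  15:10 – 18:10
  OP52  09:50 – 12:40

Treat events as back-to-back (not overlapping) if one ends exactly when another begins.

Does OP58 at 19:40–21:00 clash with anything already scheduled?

OP49: ends 09:10 at or before OP58 starts 19:40 → clear.
OP50: ends 07:40 at or before OP58 starts 19:40 → clear.
OP52: ends 12:40 at or before OP58 starts 19:40 → clear.
OP51: ends 13:10 at or before OP58 starts 19:40 → clear.
OP53: ends 14:40 at or before OP58 starts 19:40 → clear.
OP54: ends 16:20 at or before OP58 starts 19:40 → clear.
OP55: ends 17:40 at or before OP58 starts 19:40 → clear.
OP56: ends 18:10 at or before OP58 starts 19:40 → clear.
OP57: ends 19:20 at or before OP58 starts 19:40 → clear.

No — it doesn't clash with anything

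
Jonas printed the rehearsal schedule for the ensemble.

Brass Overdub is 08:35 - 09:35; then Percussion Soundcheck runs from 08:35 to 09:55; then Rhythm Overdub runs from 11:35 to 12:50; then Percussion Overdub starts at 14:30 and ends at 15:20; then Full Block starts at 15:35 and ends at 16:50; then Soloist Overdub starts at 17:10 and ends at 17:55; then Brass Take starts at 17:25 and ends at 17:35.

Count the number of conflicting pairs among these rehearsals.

Two intervals overlap when each starts before the other ends.
Sorted by start: Brass Overdub, Percussion Soundcheck, Rhythm Overdub, Percussion Overdub, Full Block, Soloist Overdub, Brass Take.
Percussion Soundcheck starts before Brass Overdub ends → Brass Overdub and Percussion Soundcheck overlap.
Rhythm Overdub starts after Brass Overdub ends; Brass Overdub is clear from here.
Rhythm Overdub starts after Percussion Soundcheck ends; Percussion Soundcheck is clear from here.
Percussion Overdub starts after Rhythm Overdub ends; Rhythm Overdub is clear from here.
Full Block starts after Percussion Overdub ends; Percussion Overdub is clear from here.
Soloist Overdub starts after Full Block ends; Full Block is clear from here.
Brass Take starts before Soloist Overdub ends → Soloist Overdub and Brass Take overlap.
Overlapping pairs: Brass Overdub & Percussion Soundcheck, Brass Take & Soloist Overdub — 2 in total.

2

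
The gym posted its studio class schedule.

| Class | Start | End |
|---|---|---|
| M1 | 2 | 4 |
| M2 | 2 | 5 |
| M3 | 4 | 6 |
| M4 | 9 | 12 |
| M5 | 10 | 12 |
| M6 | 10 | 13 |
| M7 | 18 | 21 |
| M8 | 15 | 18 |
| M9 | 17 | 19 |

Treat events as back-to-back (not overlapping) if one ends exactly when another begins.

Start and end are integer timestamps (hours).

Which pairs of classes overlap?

M1 & M2, M2 & M3, M4 & M5, M4 & M6, M5 & M6, M7 & M9, M8 & M9

Check each pair: they overlap iff neither finishes before the other starts.
Sorted by start: M1, M2, M3, M4, M5, M6, M8, M9, M7.
M2 starts before M1 ends → M1 and M2 overlap.
M3 starts exactly when M1 ends (back-to-back, no overlap), so nothing later overlaps M1 either.
M3 starts before M2 ends → M2 and M3 overlap.
M4 starts after M2 ends, so nothing later overlaps M2 either.
M4 starts after M3 ends, so nothing later overlaps M3 either.
M5 starts before M4 ends → M4 and M5 overlap.
M6 starts before M4 ends → M4 and M6 overlap.
M8 starts after M4 ends, so nothing later overlaps M4 either.
M6 starts before M5 ends → M5 and M6 overlap.
M8 starts after M5 ends, so nothing later overlaps M5 either.
M8 starts after M6 ends, so nothing later overlaps M6 either.
M9 starts before M8 ends → M8 and M9 overlap.
M7 starts exactly when M8 ends (back-to-back, no overlap).
M7 starts before M9 ends → M9 and M7 overlap.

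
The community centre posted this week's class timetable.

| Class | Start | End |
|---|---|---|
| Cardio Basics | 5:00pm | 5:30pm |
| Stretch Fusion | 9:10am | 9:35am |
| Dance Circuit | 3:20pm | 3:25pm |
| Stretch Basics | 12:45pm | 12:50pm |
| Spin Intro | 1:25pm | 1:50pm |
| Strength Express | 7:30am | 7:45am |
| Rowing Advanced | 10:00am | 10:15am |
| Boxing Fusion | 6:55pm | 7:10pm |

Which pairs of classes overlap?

none

Sorted by start: Strength Express, Stretch Fusion, Rowing Advanced, Stretch Basics, Spin Intro, Dance Circuit, Cardio Basics, Boxing Fusion.
Stretch Fusion starts after Strength Express ends, so Strength Express has no further overlaps.
Rowing Advanced starts after Stretch Fusion ends, so Stretch Fusion has no further overlaps.
Stretch Basics starts after Rowing Advanced ends, so Rowing Advanced has no further overlaps.
Spin Intro starts after Stretch Basics ends, so Stretch Basics has no further overlaps.
Dance Circuit starts after Spin Intro ends, so Spin Intro has no further overlaps.
Cardio Basics starts after Dance Circuit ends, so Dance Circuit has no further overlaps.
Boxing Fusion starts after Cardio Basics ends.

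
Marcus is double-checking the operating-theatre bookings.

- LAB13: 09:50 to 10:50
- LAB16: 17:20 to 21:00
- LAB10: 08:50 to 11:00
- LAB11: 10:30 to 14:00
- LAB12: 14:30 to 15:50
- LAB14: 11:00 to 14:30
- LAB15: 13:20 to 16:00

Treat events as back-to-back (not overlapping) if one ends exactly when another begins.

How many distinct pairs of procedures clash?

7

Sorted by start: LAB10, LAB13, LAB11, LAB14, LAB15, LAB12, LAB16.
LAB13 starts before LAB10 ends → LAB10 and LAB13 overlap.
LAB11 starts before LAB10 ends → LAB10 and LAB11 overlap.
LAB14 starts exactly when LAB10 ends (back-to-back, no overlap) — done with LAB10.
LAB11 starts before LAB13 ends → LAB13 and LAB11 overlap.
LAB14 starts after LAB13 ends — done with LAB13.
LAB14 starts before LAB11 ends → LAB11 and LAB14 overlap.
LAB15 starts before LAB11 ends → LAB11 and LAB15 overlap.
LAB12 starts after LAB11 ends — done with LAB11.
LAB15 starts before LAB14 ends → LAB14 and LAB15 overlap.
LAB12 starts exactly when LAB14 ends (back-to-back, no overlap) — done with LAB14.
LAB12 starts before LAB15 ends → LAB15 and LAB12 overlap.
LAB16 starts after LAB15 ends.
LAB16 starts after LAB12 ends.
Overlapping pairs: LAB10 & LAB11, LAB10 & LAB13, LAB11 & LAB13, LAB11 & LAB14, LAB11 & LAB15, LAB12 & LAB15, LAB14 & LAB15 — 7 in total.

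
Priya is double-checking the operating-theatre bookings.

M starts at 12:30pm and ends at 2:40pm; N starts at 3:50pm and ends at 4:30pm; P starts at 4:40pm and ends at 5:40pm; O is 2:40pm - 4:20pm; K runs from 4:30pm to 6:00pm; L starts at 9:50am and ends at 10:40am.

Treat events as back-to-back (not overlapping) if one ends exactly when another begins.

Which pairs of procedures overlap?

K & P, N & O

Sorted by start: L, M, O, N, K, P.
M starts after L ends, so nothing later overlaps L either.
O starts exactly when M ends (back-to-back, no overlap), so nothing later overlaps M either.
N starts before O ends → O and N overlap.
K starts after O ends, so nothing later overlaps O either.
K starts exactly when N ends (back-to-back, no overlap), so nothing later overlaps N either.
P starts before K ends → K and P overlap.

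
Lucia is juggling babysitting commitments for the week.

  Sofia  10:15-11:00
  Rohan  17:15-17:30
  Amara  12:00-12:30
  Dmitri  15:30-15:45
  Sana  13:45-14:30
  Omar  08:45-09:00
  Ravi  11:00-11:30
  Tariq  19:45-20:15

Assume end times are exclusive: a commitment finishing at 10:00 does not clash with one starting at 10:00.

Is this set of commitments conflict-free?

Check each pair: they overlap iff neither finishes before the other starts.
Sorted by start: Omar, Sofia, Ravi, Amara, Sana, Dmitri, Rohan, Tariq.
Sofia starts after Omar ends, so Omar has no further overlaps.
Ravi starts exactly when Sofia ends (back-to-back, no overlap), so Sofia has no further overlaps.
Amara starts after Ravi ends, so Ravi has no further overlaps.
Sana starts after Amara ends, so Amara has no further overlaps.
Dmitri starts after Sana ends, so Sana has no further overlaps.
Rohan starts after Dmitri ends, so Dmitri has no further overlaps.
Tariq starts after Rohan ends.
Every pair is clear; the schedule has no overlaps.

Yes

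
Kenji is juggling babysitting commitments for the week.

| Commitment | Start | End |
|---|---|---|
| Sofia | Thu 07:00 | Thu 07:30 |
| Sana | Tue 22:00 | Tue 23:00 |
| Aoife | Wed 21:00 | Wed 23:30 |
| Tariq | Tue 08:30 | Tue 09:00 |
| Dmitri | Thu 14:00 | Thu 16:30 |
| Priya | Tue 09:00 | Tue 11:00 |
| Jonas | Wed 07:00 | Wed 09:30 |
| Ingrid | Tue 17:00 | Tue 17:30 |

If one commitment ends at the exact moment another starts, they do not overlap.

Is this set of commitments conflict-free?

Sorted by start: Tariq, Priya, Ingrid, Sana, Jonas, Aoife, Sofia, Dmitri.
Priya starts exactly when Tariq ends (back-to-back, no overlap); Tariq is clear from here.
Ingrid starts after Priya ends; Priya is clear from here.
Sana starts after Ingrid ends; Ingrid is clear from here.
Jonas starts after Sana ends; Sana is clear from here.
Aoife starts after Jonas ends; Jonas is clear from here.
Sofia starts after Aoife ends; Aoife is clear from here.
Dmitri starts after Sofia ends.
Every pair is clear; the schedule has no overlaps.

Yes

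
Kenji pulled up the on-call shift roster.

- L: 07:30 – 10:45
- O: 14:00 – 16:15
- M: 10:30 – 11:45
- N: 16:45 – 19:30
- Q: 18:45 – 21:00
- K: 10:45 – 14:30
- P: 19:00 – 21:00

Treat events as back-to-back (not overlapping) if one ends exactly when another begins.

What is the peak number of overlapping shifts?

Sort all start/end points and keep a running count:
07:30 start L → 1
10:30 start M → 2
10:45 end L → 1
10:45 start K → 2
11:45 end M → 1
14:00 start O → 2
14:30 end K → 1
16:15 end O → 0
16:45 start N → 1
18:45 start Q → 2
19:00 start P → 3
19:30 end N → 2
21:00 end P → 1
21:00 end Q → 0
Peak is 3, at 19:00 (N, P, Q).

3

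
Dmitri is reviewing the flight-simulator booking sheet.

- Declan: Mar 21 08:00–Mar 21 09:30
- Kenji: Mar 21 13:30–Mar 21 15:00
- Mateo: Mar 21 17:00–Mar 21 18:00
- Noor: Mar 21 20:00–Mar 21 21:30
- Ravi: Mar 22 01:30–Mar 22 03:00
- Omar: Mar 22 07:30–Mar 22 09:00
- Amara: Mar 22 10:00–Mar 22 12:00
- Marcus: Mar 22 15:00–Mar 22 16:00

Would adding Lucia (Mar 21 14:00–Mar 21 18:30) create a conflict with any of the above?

Declan: ends Mar 21 09:30 at or before Lucia starts Mar 21 14:00 → clear.
Kenji: starts Mar 21 13:30 before Lucia ends Mar 21 18:30, and ends Mar 21 15:00 after Lucia starts Mar 21 14:00 → overlap.
Mateo: starts Mar 21 17:00 before Lucia ends Mar 21 18:30, and ends Mar 21 18:00 after Lucia starts Mar 21 14:00 → overlap.
Noor: starts Mar 21 20:00 at or after Lucia ends Mar 21 18:30 → clear.
Ravi: starts Mar 22 01:30 at or after Lucia ends Mar 21 18:30 → clear.
Omar: starts Mar 22 07:30 at or after Lucia ends Mar 21 18:30 → clear.
Amara: starts Mar 22 10:00 at or after Lucia ends Mar 21 18:30 → clear.
Marcus: starts Mar 22 15:00 at or after Lucia ends Mar 21 18:30 → clear.
Lucia overlaps Kenji, Mateo.

Yes — it overlaps Kenji, Mateo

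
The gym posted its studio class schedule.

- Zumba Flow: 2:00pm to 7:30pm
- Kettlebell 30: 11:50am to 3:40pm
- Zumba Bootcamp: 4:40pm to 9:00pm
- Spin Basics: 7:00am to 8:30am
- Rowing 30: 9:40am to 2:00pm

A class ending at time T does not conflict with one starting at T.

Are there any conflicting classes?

Yes

Sorted by start: Spin Basics, Rowing 30, Kettlebell 30, Zumba Flow, Zumba Bootcamp.
Rowing 30 starts after Spin Basics ends, so Spin Basics has no further overlaps.
Kettlebell 30 starts before Rowing 30 ends → Rowing 30 and Kettlebell 30 overlap.
That's a conflict, so the schedule is not conflict-free.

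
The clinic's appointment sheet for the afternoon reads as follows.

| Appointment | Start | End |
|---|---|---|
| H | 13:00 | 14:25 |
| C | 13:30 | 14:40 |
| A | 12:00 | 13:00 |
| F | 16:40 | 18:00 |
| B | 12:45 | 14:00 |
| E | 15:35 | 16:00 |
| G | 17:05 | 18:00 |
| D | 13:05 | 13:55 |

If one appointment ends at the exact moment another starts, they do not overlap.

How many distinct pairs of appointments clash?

Two intervals overlap when each starts before the other ends.
Sorted by start: A, B, H, D, C, E, F, G.
B starts before A ends → A and B overlap.
H starts exactly when A ends (back-to-back, no overlap); A is clear from here.
H starts before B ends → B and H overlap.
D starts before B ends → B and D overlap.
C starts before B ends → B and C overlap.
E starts after B ends; B is clear from here.
D starts before H ends → H and D overlap.
C starts before H ends → H and C overlap.
E starts after H ends; H is clear from here.
C starts before D ends → D and C overlap.
E starts after D ends; D is clear from here.
E starts after C ends; C is clear from here.
F starts after E ends; E is clear from here.
G starts before F ends → F and G overlap.
Overlapping pairs: A & B, B & C, B & D, B & H, C & D, C & H, D & H, F & G — 8 in total.

8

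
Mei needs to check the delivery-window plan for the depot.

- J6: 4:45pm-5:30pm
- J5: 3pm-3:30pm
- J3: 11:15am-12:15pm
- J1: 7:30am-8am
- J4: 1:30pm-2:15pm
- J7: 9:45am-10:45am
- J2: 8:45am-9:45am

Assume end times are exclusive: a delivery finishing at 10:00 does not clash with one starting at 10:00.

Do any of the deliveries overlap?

No

Sorted by start: J1, J2, J7, J3, J4, J5, J6.
J2 starts after J1 ends; J1 is clear from here.
J7 starts exactly when J2 ends (back-to-back, no overlap); J2 is clear from here.
J3 starts after J7 ends; J7 is clear from here.
J4 starts after J3 ends; J3 is clear from here.
J5 starts after J4 ends; J4 is clear from here.
J6 starts after J5 ends.
Every pair is clear; the schedule has no overlaps.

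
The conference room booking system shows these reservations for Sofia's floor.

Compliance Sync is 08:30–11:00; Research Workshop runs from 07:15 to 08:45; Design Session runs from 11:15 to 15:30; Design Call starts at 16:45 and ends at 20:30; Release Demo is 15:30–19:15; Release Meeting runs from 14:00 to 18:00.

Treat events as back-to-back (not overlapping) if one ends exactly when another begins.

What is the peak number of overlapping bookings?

3

Sort all start/end points and keep a running count:
07:15 start Research Workshop → 1
08:30 start Compliance Sync → 2
08:45 end Research Workshop → 1
11:00 end Compliance Sync → 0
11:15 start Design Session → 1
14:00 start Release Meeting → 2
15:30 end Design Session → 1
15:30 start Release Demo → 2
16:45 start Design Call → 3
18:00 end Release Meeting → 2
19:15 end Release Demo → 1
20:30 end Design Call → 0
Peak is 3, at 16:45 (Design Call, Release Demo, Release Meeting).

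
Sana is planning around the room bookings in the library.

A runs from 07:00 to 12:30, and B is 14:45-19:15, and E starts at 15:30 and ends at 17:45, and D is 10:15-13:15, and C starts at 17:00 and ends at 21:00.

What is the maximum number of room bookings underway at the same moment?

3

Sort all start/end points and keep a running count:
07:00 start A → 1
10:15 start D → 2
12:30 end A → 1
13:15 end D → 0
14:45 start B → 1
15:30 start E → 2
17:00 start C → 3
17:45 end E → 2
19:15 end B → 1
21:00 end C → 0
Peak is 3, at 17:00 (B, C, E).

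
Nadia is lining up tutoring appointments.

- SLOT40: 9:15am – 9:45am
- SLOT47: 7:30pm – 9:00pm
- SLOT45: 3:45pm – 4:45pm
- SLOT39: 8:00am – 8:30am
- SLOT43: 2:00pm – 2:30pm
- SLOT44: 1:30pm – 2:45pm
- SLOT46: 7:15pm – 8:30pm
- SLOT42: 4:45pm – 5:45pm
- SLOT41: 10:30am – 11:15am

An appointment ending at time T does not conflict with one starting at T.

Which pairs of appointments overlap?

Sorted by start: SLOT39, SLOT40, SLOT41, SLOT44, SLOT43, SLOT45, SLOT42, SLOT46, SLOT47.
SLOT40 starts after SLOT39 ends, so SLOT39 has no further overlaps.
SLOT41 starts after SLOT40 ends, so SLOT40 has no further overlaps.
SLOT44 starts after SLOT41 ends, so SLOT41 has no further overlaps.
SLOT43 starts before SLOT44 ends → SLOT44 and SLOT43 overlap.
SLOT45 starts after SLOT44 ends, so SLOT44 has no further overlaps.
SLOT45 starts after SLOT43 ends, so SLOT43 has no further overlaps.
SLOT42 starts exactly when SLOT45 ends (back-to-back, no overlap), so SLOT45 has no further overlaps.
SLOT46 starts after SLOT42 ends, so SLOT42 has no further overlaps.
SLOT47 starts before SLOT46 ends → SLOT46 and SLOT47 overlap.

SLOT43 & SLOT44, SLOT46 & SLOT47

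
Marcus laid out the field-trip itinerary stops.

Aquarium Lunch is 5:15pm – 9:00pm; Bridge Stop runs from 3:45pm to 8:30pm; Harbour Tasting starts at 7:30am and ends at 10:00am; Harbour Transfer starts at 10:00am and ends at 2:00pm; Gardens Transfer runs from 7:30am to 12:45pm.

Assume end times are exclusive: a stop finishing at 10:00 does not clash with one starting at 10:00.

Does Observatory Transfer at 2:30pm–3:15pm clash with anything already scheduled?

No — it doesn't clash with anything

Harbour Tasting: ends 10:00am at or before Observatory Transfer starts 2:30pm → clear.
Gardens Transfer: ends 12:45pm at or before Observatory Transfer starts 2:30pm → clear.
Harbour Transfer: ends 2:00pm at or before Observatory Transfer starts 2:30pm → clear.
Bridge Stop: starts 3:45pm at or after Observatory Transfer ends 3:15pm → clear.
Aquarium Lunch: starts 5:15pm at or after Observatory Transfer ends 3:15pm → clear.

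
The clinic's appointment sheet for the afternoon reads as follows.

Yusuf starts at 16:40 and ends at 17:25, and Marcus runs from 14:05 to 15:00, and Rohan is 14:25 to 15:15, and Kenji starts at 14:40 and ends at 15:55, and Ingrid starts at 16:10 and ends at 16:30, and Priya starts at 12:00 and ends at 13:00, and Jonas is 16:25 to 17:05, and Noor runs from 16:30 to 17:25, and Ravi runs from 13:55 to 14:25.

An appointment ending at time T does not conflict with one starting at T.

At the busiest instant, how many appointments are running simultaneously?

Sweep the timeline, counting +1 at each start and −1 at each end (ends before starts at a tie):
12:00 start Priya → 1
13:00 end Priya → 0
13:55 start Ravi → 1
14:05 start Marcus → 2
14:25 end Ravi → 1
14:25 start Rohan → 2
14:40 start Kenji → 3
15:00 end Marcus → 2
15:15 end Rohan → 1
15:55 end Kenji → 0
16:10 start Ingrid → 1
16:25 start Jonas → 2
16:30 end Ingrid → 1
16:30 start Noor → 2
16:40 start Yusuf → 3
17:05 end Jonas → 2
17:25 end Noor → 1
17:25 end Yusuf → 0
Peak is 3, at 14:40 (Kenji, Marcus, Rohan).

3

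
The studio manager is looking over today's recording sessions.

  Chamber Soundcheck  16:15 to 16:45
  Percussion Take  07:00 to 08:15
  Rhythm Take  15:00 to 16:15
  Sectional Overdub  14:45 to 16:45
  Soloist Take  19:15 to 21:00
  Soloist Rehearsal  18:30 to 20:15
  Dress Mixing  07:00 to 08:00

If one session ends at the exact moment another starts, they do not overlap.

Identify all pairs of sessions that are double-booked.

Two intervals overlap when each starts before the other ends.
Sorted by start: Dress Mixing, Percussion Take, Sectional Overdub, Rhythm Take, Chamber Soundcheck, Soloist Rehearsal, Soloist Take.
Percussion Take starts before Dress Mixing ends → Dress Mixing and Percussion Take overlap.
Sectional Overdub starts after Dress Mixing ends — done with Dress Mixing.
Sectional Overdub starts after Percussion Take ends — done with Percussion Take.
Rhythm Take starts before Sectional Overdub ends → Sectional Overdub and Rhythm Take overlap.
Chamber Soundcheck starts before Sectional Overdub ends → Sectional Overdub and Chamber Soundcheck overlap.
Soloist Rehearsal starts after Sectional Overdub ends — done with Sectional Overdub.
Chamber Soundcheck starts exactly when Rhythm Take ends (back-to-back, no overlap) — done with Rhythm Take.
Soloist Rehearsal starts after Chamber Soundcheck ends — done with Chamber Soundcheck.
Soloist Take starts before Soloist Rehearsal ends → Soloist Rehearsal and Soloist Take overlap.

Chamber Soundcheck & Sectional Overdub, Dress Mixing & Percussion Take, Rhythm Take & Sectional Overdub, Soloist Rehearsal & Soloist Take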